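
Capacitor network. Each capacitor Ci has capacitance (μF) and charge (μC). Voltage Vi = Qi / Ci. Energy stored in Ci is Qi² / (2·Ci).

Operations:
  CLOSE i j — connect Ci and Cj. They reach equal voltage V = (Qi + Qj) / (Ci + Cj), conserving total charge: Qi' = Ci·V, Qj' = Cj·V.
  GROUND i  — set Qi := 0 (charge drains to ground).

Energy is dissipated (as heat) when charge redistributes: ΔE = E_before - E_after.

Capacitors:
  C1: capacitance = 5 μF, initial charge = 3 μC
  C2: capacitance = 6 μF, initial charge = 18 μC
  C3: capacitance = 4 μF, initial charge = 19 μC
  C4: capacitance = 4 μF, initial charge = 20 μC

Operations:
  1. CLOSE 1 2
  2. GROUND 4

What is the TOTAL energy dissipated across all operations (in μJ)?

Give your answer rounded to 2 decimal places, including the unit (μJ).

Initial: C1(5μF, Q=3μC, V=0.60V), C2(6μF, Q=18μC, V=3.00V), C3(4μF, Q=19μC, V=4.75V), C4(4μF, Q=20μC, V=5.00V)
Op 1: CLOSE 1-2: Q_total=21.00, C_total=11.00, V=1.91; Q1=9.55, Q2=11.45; dissipated=7.855
Op 2: GROUND 4: Q4=0; energy lost=50.000
Total dissipated: 57.855 μJ

Answer: 57.85 μJ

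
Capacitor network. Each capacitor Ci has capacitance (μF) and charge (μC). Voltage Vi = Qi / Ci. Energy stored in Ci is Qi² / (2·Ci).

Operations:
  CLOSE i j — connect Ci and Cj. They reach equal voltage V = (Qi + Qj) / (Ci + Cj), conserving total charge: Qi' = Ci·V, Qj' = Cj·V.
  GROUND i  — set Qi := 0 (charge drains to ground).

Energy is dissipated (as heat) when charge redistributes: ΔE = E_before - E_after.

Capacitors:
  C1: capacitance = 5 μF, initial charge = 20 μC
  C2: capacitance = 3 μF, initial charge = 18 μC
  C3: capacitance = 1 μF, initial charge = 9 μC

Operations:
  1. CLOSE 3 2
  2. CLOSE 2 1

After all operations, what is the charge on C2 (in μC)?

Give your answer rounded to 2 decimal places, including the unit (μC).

Answer: 15.09 μC

Derivation:
Initial: C1(5μF, Q=20μC, V=4.00V), C2(3μF, Q=18μC, V=6.00V), C3(1μF, Q=9μC, V=9.00V)
Op 1: CLOSE 3-2: Q_total=27.00, C_total=4.00, V=6.75; Q3=6.75, Q2=20.25; dissipated=3.375
Op 2: CLOSE 2-1: Q_total=40.25, C_total=8.00, V=5.03; Q2=15.09, Q1=25.16; dissipated=7.090
Final charges: Q1=25.16, Q2=15.09, Q3=6.75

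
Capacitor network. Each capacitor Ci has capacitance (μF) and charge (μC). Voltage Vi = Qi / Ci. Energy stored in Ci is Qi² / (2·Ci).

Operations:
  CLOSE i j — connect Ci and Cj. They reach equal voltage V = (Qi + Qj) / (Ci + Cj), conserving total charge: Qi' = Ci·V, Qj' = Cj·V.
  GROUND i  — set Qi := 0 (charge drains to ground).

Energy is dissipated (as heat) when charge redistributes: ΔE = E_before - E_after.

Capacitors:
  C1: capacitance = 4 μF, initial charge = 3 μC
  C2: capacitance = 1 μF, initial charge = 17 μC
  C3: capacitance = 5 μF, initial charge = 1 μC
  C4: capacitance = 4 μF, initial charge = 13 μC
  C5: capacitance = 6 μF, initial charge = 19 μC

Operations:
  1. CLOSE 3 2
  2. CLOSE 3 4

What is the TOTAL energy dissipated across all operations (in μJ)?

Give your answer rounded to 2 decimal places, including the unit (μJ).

Answer: 117.67 μJ

Derivation:
Initial: C1(4μF, Q=3μC, V=0.75V), C2(1μF, Q=17μC, V=17.00V), C3(5μF, Q=1μC, V=0.20V), C4(4μF, Q=13μC, V=3.25V), C5(6μF, Q=19μC, V=3.17V)
Op 1: CLOSE 3-2: Q_total=18.00, C_total=6.00, V=3.00; Q3=15.00, Q2=3.00; dissipated=117.600
Op 2: CLOSE 3-4: Q_total=28.00, C_total=9.00, V=3.11; Q3=15.56, Q4=12.44; dissipated=0.069
Total dissipated: 117.669 μJ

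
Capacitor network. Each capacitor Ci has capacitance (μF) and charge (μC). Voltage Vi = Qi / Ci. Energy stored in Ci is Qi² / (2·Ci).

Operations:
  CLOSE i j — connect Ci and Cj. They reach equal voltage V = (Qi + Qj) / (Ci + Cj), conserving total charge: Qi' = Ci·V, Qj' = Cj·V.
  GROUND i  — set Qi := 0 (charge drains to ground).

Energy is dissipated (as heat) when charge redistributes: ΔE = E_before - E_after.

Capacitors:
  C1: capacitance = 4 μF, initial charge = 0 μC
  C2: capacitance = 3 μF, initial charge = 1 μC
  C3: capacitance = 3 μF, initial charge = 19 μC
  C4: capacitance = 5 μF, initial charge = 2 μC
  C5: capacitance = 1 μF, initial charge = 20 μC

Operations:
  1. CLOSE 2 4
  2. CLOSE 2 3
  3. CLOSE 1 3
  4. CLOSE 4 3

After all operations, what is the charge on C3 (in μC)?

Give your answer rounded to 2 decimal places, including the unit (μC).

Answer: 2.32 μC

Derivation:
Initial: C1(4μF, Q=0μC, V=0.00V), C2(3μF, Q=1μC, V=0.33V), C3(3μF, Q=19μC, V=6.33V), C4(5μF, Q=2μC, V=0.40V), C5(1μF, Q=20μC, V=20.00V)
Op 1: CLOSE 2-4: Q_total=3.00, C_total=8.00, V=0.38; Q2=1.12, Q4=1.88; dissipated=0.004
Op 2: CLOSE 2-3: Q_total=20.12, C_total=6.00, V=3.35; Q2=10.06, Q3=10.06; dissipated=26.626
Op 3: CLOSE 1-3: Q_total=10.06, C_total=7.00, V=1.44; Q1=5.75, Q3=4.31; dissipated=9.643
Op 4: CLOSE 4-3: Q_total=6.19, C_total=8.00, V=0.77; Q4=3.87, Q3=2.32; dissipated=1.058
Final charges: Q1=5.75, Q2=10.06, Q3=2.32, Q4=3.87, Q5=20.00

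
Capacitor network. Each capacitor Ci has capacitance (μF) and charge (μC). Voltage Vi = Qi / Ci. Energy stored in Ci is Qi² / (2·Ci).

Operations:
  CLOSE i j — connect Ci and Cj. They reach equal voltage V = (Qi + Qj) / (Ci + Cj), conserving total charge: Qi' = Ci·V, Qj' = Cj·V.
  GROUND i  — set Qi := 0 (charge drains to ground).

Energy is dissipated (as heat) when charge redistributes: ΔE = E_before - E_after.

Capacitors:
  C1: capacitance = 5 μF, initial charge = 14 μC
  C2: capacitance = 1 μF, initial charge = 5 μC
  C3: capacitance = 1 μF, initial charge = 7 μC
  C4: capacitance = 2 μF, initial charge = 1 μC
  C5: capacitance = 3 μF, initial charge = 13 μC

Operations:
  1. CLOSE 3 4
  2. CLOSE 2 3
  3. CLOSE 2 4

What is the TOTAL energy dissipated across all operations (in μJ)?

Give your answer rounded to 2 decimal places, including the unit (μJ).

Answer: 15.90 μJ

Derivation:
Initial: C1(5μF, Q=14μC, V=2.80V), C2(1μF, Q=5μC, V=5.00V), C3(1μF, Q=7μC, V=7.00V), C4(2μF, Q=1μC, V=0.50V), C5(3μF, Q=13μC, V=4.33V)
Op 1: CLOSE 3-4: Q_total=8.00, C_total=3.00, V=2.67; Q3=2.67, Q4=5.33; dissipated=14.083
Op 2: CLOSE 2-3: Q_total=7.67, C_total=2.00, V=3.83; Q2=3.83, Q3=3.83; dissipated=1.361
Op 3: CLOSE 2-4: Q_total=9.17, C_total=3.00, V=3.06; Q2=3.06, Q4=6.11; dissipated=0.454
Total dissipated: 15.898 μJ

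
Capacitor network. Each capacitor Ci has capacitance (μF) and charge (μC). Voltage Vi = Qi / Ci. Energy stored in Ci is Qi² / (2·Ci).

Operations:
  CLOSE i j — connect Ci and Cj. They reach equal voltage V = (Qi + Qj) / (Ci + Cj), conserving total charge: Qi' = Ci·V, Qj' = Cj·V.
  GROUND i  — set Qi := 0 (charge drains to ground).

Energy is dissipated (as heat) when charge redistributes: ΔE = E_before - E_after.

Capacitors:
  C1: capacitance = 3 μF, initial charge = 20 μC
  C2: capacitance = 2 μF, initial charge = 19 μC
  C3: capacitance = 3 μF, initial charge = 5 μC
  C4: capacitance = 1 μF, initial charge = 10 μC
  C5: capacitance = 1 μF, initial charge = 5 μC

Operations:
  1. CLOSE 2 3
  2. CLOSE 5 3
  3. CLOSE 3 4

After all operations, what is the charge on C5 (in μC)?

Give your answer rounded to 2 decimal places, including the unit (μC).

Initial: C1(3μF, Q=20μC, V=6.67V), C2(2μF, Q=19μC, V=9.50V), C3(3μF, Q=5μC, V=1.67V), C4(1μF, Q=10μC, V=10.00V), C5(1μF, Q=5μC, V=5.00V)
Op 1: CLOSE 2-3: Q_total=24.00, C_total=5.00, V=4.80; Q2=9.60, Q3=14.40; dissipated=36.817
Op 2: CLOSE 5-3: Q_total=19.40, C_total=4.00, V=4.85; Q5=4.85, Q3=14.55; dissipated=0.015
Op 3: CLOSE 3-4: Q_total=24.55, C_total=4.00, V=6.14; Q3=18.41, Q4=6.14; dissipated=9.946
Final charges: Q1=20.00, Q2=9.60, Q3=18.41, Q4=6.14, Q5=4.85

Answer: 4.85 μC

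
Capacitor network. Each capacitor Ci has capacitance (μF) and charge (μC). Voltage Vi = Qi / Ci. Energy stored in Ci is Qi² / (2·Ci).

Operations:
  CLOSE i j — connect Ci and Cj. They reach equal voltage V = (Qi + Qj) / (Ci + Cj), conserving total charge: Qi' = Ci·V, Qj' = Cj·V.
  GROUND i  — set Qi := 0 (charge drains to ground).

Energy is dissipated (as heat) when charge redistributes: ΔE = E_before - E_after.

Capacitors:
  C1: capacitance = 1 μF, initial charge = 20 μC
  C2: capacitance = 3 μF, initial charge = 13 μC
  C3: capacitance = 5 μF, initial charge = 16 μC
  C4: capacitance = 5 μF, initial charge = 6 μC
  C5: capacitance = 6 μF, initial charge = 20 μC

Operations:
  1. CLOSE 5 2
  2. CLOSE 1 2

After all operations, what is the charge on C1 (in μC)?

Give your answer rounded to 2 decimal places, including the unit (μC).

Answer: 7.75 μC

Derivation:
Initial: C1(1μF, Q=20μC, V=20.00V), C2(3μF, Q=13μC, V=4.33V), C3(5μF, Q=16μC, V=3.20V), C4(5μF, Q=6μC, V=1.20V), C5(6μF, Q=20μC, V=3.33V)
Op 1: CLOSE 5-2: Q_total=33.00, C_total=9.00, V=3.67; Q5=22.00, Q2=11.00; dissipated=1.000
Op 2: CLOSE 1-2: Q_total=31.00, C_total=4.00, V=7.75; Q1=7.75, Q2=23.25; dissipated=100.042
Final charges: Q1=7.75, Q2=23.25, Q3=16.00, Q4=6.00, Q5=22.00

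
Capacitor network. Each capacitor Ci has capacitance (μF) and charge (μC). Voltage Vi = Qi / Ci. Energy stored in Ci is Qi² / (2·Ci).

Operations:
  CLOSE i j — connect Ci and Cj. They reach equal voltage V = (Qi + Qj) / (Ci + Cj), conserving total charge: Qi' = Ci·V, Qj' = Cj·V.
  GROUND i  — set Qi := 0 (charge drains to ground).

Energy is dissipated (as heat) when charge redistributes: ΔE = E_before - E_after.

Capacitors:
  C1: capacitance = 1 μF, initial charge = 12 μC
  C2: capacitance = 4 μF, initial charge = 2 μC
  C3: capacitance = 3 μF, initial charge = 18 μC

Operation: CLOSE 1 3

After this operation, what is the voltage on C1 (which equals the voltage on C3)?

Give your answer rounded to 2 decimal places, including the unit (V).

Answer: 7.50 V

Derivation:
Initial: C1(1μF, Q=12μC, V=12.00V), C2(4μF, Q=2μC, V=0.50V), C3(3μF, Q=18μC, V=6.00V)
Op 1: CLOSE 1-3: Q_total=30.00, C_total=4.00, V=7.50; Q1=7.50, Q3=22.50; dissipated=13.500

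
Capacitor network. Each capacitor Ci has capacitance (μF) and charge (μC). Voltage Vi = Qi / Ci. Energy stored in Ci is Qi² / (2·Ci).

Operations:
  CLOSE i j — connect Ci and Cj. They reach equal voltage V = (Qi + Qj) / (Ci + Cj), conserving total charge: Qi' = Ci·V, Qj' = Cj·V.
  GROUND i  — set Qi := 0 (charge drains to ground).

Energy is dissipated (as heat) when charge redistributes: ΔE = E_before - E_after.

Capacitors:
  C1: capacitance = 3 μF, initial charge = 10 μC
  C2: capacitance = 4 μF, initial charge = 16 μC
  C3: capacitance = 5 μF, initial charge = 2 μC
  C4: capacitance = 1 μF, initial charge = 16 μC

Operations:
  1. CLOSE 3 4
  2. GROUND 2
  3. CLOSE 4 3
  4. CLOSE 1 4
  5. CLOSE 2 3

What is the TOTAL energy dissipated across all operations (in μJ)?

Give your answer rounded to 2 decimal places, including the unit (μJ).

Initial: C1(3μF, Q=10μC, V=3.33V), C2(4μF, Q=16μC, V=4.00V), C3(5μF, Q=2μC, V=0.40V), C4(1μF, Q=16μC, V=16.00V)
Op 1: CLOSE 3-4: Q_total=18.00, C_total=6.00, V=3.00; Q3=15.00, Q4=3.00; dissipated=101.400
Op 2: GROUND 2: Q2=0; energy lost=32.000
Op 3: CLOSE 4-3: Q_total=18.00, C_total=6.00, V=3.00; Q4=3.00, Q3=15.00; dissipated=0.000
Op 4: CLOSE 1-4: Q_total=13.00, C_total=4.00, V=3.25; Q1=9.75, Q4=3.25; dissipated=0.042
Op 5: CLOSE 2-3: Q_total=15.00, C_total=9.00, V=1.67; Q2=6.67, Q3=8.33; dissipated=10.000
Total dissipated: 143.442 μJ

Answer: 143.44 μJ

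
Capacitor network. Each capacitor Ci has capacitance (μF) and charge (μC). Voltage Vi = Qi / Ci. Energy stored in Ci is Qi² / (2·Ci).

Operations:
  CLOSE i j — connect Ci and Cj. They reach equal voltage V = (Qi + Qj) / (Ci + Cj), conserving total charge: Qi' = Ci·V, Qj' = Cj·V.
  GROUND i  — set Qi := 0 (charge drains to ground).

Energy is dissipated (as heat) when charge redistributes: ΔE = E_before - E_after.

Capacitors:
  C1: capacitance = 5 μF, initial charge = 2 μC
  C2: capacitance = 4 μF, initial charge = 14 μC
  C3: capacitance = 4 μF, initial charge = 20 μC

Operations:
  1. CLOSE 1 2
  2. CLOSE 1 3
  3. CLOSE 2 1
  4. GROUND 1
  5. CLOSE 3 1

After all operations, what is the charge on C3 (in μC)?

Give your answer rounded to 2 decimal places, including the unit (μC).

Initial: C1(5μF, Q=2μC, V=0.40V), C2(4μF, Q=14μC, V=3.50V), C3(4μF, Q=20μC, V=5.00V)
Op 1: CLOSE 1-2: Q_total=16.00, C_total=9.00, V=1.78; Q1=8.89, Q2=7.11; dissipated=10.678
Op 2: CLOSE 1-3: Q_total=28.89, C_total=9.00, V=3.21; Q1=16.05, Q3=12.84; dissipated=11.536
Op 3: CLOSE 2-1: Q_total=23.16, C_total=9.00, V=2.57; Q2=10.29, Q1=12.87; dissipated=2.279
Op 4: GROUND 1: Q1=0; energy lost=16.556
Op 5: CLOSE 3-1: Q_total=12.84, C_total=9.00, V=1.43; Q3=5.71, Q1=7.13; dissipated=11.448
Final charges: Q1=7.13, Q2=10.29, Q3=5.71

Answer: 5.71 μC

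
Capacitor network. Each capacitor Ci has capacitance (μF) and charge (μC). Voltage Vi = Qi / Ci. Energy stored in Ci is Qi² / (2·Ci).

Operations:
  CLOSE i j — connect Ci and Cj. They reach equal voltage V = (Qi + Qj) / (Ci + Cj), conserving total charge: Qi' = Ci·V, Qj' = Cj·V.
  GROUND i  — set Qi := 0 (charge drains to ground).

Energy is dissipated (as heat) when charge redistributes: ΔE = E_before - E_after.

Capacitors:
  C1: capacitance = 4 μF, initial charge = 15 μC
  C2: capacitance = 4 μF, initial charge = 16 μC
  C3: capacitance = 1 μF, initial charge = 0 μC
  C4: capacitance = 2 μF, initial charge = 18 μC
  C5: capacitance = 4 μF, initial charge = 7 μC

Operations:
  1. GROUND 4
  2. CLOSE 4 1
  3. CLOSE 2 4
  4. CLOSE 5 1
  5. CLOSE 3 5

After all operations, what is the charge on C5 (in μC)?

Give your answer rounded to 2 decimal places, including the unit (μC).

Initial: C1(4μF, Q=15μC, V=3.75V), C2(4μF, Q=16μC, V=4.00V), C3(1μF, Q=0μC, V=0.00V), C4(2μF, Q=18μC, V=9.00V), C5(4μF, Q=7μC, V=1.75V)
Op 1: GROUND 4: Q4=0; energy lost=81.000
Op 2: CLOSE 4-1: Q_total=15.00, C_total=6.00, V=2.50; Q4=5.00, Q1=10.00; dissipated=9.375
Op 3: CLOSE 2-4: Q_total=21.00, C_total=6.00, V=3.50; Q2=14.00, Q4=7.00; dissipated=1.500
Op 4: CLOSE 5-1: Q_total=17.00, C_total=8.00, V=2.12; Q5=8.50, Q1=8.50; dissipated=0.562
Op 5: CLOSE 3-5: Q_total=8.50, C_total=5.00, V=1.70; Q3=1.70, Q5=6.80; dissipated=1.806
Final charges: Q1=8.50, Q2=14.00, Q3=1.70, Q4=7.00, Q5=6.80

Answer: 6.80 μC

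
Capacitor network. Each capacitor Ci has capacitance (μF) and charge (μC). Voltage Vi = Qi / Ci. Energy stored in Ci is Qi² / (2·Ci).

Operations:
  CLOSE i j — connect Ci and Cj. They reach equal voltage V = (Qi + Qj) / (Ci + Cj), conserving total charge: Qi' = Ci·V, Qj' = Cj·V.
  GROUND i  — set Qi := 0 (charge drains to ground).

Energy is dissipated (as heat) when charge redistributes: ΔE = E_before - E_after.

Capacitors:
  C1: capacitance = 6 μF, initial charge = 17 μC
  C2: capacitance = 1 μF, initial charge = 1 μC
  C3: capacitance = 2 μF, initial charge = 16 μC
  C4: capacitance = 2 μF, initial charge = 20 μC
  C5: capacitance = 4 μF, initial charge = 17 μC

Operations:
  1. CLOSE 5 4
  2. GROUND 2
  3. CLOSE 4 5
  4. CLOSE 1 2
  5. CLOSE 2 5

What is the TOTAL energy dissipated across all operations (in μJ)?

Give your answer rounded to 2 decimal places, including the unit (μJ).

Initial: C1(6μF, Q=17μC, V=2.83V), C2(1μF, Q=1μC, V=1.00V), C3(2μF, Q=16μC, V=8.00V), C4(2μF, Q=20μC, V=10.00V), C5(4μF, Q=17μC, V=4.25V)
Op 1: CLOSE 5-4: Q_total=37.00, C_total=6.00, V=6.17; Q5=24.67, Q4=12.33; dissipated=22.042
Op 2: GROUND 2: Q2=0; energy lost=0.500
Op 3: CLOSE 4-5: Q_total=37.00, C_total=6.00, V=6.17; Q4=12.33, Q5=24.67; dissipated=0.000
Op 4: CLOSE 1-2: Q_total=17.00, C_total=7.00, V=2.43; Q1=14.57, Q2=2.43; dissipated=3.440
Op 5: CLOSE 2-5: Q_total=27.10, C_total=5.00, V=5.42; Q2=5.42, Q5=21.68; dissipated=5.589
Total dissipated: 31.571 μJ

Answer: 31.57 μJ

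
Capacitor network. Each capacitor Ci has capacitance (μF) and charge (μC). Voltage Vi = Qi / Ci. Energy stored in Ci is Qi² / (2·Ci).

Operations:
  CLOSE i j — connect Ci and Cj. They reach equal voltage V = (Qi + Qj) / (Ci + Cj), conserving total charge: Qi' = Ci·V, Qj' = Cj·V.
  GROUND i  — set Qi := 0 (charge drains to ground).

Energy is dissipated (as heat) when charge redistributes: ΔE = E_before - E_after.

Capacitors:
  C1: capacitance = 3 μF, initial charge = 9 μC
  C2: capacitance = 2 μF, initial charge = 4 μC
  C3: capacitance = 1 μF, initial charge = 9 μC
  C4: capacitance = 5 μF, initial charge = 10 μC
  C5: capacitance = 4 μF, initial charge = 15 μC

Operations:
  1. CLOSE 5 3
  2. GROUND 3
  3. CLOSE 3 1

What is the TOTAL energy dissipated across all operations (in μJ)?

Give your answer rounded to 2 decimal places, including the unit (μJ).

Answer: 25.92 μJ

Derivation:
Initial: C1(3μF, Q=9μC, V=3.00V), C2(2μF, Q=4μC, V=2.00V), C3(1μF, Q=9μC, V=9.00V), C4(5μF, Q=10μC, V=2.00V), C5(4μF, Q=15μC, V=3.75V)
Op 1: CLOSE 5-3: Q_total=24.00, C_total=5.00, V=4.80; Q5=19.20, Q3=4.80; dissipated=11.025
Op 2: GROUND 3: Q3=0; energy lost=11.520
Op 3: CLOSE 3-1: Q_total=9.00, C_total=4.00, V=2.25; Q3=2.25, Q1=6.75; dissipated=3.375
Total dissipated: 25.920 μJ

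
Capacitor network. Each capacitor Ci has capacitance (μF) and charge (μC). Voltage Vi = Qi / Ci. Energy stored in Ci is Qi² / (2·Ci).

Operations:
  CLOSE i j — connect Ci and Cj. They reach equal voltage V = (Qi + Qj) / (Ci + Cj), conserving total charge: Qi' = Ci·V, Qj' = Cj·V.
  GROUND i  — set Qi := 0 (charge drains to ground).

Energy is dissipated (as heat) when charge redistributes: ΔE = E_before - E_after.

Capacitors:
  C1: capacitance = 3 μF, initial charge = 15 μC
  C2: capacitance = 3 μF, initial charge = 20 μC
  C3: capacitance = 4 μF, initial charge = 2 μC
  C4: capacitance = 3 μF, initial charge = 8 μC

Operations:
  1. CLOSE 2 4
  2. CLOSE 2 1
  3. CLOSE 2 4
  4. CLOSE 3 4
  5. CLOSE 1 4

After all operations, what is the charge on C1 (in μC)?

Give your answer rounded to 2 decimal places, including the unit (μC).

Answer: 10.73 μC

Derivation:
Initial: C1(3μF, Q=15μC, V=5.00V), C2(3μF, Q=20μC, V=6.67V), C3(4μF, Q=2μC, V=0.50V), C4(3μF, Q=8μC, V=2.67V)
Op 1: CLOSE 2-4: Q_total=28.00, C_total=6.00, V=4.67; Q2=14.00, Q4=14.00; dissipated=12.000
Op 2: CLOSE 2-1: Q_total=29.00, C_total=6.00, V=4.83; Q2=14.50, Q1=14.50; dissipated=0.083
Op 3: CLOSE 2-4: Q_total=28.50, C_total=6.00, V=4.75; Q2=14.25, Q4=14.25; dissipated=0.021
Op 4: CLOSE 3-4: Q_total=16.25, C_total=7.00, V=2.32; Q3=9.29, Q4=6.96; dissipated=15.482
Op 5: CLOSE 1-4: Q_total=21.46, C_total=6.00, V=3.58; Q1=10.73, Q4=10.73; dissipated=4.732
Final charges: Q1=10.73, Q2=14.25, Q3=9.29, Q4=10.73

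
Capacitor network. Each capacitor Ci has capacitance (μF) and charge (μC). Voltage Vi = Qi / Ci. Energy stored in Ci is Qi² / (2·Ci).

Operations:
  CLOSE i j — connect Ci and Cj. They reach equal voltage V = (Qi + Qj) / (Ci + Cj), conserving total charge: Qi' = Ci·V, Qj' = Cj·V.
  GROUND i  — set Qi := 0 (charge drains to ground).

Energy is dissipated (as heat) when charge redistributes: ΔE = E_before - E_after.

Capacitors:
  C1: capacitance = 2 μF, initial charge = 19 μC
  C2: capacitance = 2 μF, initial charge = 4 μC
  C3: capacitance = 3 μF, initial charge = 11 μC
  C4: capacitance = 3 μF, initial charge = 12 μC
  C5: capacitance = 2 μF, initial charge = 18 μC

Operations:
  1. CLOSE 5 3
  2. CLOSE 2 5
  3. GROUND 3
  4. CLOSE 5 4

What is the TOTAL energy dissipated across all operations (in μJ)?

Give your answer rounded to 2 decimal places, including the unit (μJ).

Answer: 74.75 μJ

Derivation:
Initial: C1(2μF, Q=19μC, V=9.50V), C2(2μF, Q=4μC, V=2.00V), C3(3μF, Q=11μC, V=3.67V), C4(3μF, Q=12μC, V=4.00V), C5(2μF, Q=18μC, V=9.00V)
Op 1: CLOSE 5-3: Q_total=29.00, C_total=5.00, V=5.80; Q5=11.60, Q3=17.40; dissipated=17.067
Op 2: CLOSE 2-5: Q_total=15.60, C_total=4.00, V=3.90; Q2=7.80, Q5=7.80; dissipated=7.220
Op 3: GROUND 3: Q3=0; energy lost=50.460
Op 4: CLOSE 5-4: Q_total=19.80, C_total=5.00, V=3.96; Q5=7.92, Q4=11.88; dissipated=0.006
Total dissipated: 74.753 μJ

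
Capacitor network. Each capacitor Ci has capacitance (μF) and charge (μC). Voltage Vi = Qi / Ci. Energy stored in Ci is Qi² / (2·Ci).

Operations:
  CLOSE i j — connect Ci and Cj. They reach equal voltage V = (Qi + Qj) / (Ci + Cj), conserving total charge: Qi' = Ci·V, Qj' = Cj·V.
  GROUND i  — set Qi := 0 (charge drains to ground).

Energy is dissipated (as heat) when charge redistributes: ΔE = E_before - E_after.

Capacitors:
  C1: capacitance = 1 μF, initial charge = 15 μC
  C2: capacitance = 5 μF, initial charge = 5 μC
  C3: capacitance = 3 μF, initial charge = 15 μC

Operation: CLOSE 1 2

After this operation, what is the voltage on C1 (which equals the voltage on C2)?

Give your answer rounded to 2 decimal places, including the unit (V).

Answer: 3.33 V

Derivation:
Initial: C1(1μF, Q=15μC, V=15.00V), C2(5μF, Q=5μC, V=1.00V), C3(3μF, Q=15μC, V=5.00V)
Op 1: CLOSE 1-2: Q_total=20.00, C_total=6.00, V=3.33; Q1=3.33, Q2=16.67; dissipated=81.667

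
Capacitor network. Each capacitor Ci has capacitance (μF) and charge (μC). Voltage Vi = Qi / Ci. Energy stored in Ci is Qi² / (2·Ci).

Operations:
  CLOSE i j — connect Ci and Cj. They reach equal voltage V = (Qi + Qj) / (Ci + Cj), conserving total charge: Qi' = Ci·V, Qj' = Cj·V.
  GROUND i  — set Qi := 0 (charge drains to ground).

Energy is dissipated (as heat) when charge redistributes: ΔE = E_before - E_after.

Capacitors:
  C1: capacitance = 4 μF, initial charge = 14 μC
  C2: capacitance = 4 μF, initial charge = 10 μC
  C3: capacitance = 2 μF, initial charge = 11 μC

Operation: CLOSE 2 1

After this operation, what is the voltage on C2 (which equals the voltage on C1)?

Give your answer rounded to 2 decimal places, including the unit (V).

Answer: 3.00 V

Derivation:
Initial: C1(4μF, Q=14μC, V=3.50V), C2(4μF, Q=10μC, V=2.50V), C3(2μF, Q=11μC, V=5.50V)
Op 1: CLOSE 2-1: Q_total=24.00, C_total=8.00, V=3.00; Q2=12.00, Q1=12.00; dissipated=1.000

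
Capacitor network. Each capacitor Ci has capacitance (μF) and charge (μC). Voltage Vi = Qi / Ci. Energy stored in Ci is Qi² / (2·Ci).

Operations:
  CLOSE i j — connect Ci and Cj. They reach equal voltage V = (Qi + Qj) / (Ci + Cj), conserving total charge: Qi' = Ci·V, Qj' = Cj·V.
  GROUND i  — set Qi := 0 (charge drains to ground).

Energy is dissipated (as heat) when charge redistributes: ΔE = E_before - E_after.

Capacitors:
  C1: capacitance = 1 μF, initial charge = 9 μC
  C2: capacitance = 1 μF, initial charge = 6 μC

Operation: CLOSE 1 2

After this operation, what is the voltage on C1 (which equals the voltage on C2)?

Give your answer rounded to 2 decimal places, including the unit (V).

Answer: 7.50 V

Derivation:
Initial: C1(1μF, Q=9μC, V=9.00V), C2(1μF, Q=6μC, V=6.00V)
Op 1: CLOSE 1-2: Q_total=15.00, C_total=2.00, V=7.50; Q1=7.50, Q2=7.50; dissipated=2.250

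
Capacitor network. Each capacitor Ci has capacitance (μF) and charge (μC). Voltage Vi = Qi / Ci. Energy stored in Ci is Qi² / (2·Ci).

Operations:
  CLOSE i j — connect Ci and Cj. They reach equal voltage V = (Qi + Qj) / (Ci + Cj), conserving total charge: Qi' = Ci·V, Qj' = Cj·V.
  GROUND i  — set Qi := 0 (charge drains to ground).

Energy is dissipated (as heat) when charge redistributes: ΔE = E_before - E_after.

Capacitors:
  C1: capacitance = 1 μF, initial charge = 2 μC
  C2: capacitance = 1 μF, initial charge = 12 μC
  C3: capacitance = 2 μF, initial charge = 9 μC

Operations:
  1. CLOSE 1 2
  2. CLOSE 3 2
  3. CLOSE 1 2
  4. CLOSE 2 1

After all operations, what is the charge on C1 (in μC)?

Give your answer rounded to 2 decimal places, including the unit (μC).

Answer: 6.17 μC

Derivation:
Initial: C1(1μF, Q=2μC, V=2.00V), C2(1μF, Q=12μC, V=12.00V), C3(2μF, Q=9μC, V=4.50V)
Op 1: CLOSE 1-2: Q_total=14.00, C_total=2.00, V=7.00; Q1=7.00, Q2=7.00; dissipated=25.000
Op 2: CLOSE 3-2: Q_total=16.00, C_total=3.00, V=5.33; Q3=10.67, Q2=5.33; dissipated=2.083
Op 3: CLOSE 1-2: Q_total=12.33, C_total=2.00, V=6.17; Q1=6.17, Q2=6.17; dissipated=0.694
Op 4: CLOSE 2-1: Q_total=12.33, C_total=2.00, V=6.17; Q2=6.17, Q1=6.17; dissipated=0.000
Final charges: Q1=6.17, Q2=6.17, Q3=10.67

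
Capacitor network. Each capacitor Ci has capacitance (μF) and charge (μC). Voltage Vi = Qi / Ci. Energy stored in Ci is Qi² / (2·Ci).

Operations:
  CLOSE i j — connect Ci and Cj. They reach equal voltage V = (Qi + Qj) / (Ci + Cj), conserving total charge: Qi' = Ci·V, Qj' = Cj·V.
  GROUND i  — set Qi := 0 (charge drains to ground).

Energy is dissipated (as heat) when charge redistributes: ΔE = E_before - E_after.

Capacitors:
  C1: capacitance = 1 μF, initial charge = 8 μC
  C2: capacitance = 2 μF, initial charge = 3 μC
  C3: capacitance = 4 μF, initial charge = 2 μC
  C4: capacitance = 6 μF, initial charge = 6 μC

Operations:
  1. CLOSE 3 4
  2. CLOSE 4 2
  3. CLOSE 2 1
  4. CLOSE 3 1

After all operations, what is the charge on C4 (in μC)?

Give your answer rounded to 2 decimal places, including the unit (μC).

Initial: C1(1μF, Q=8μC, V=8.00V), C2(2μF, Q=3μC, V=1.50V), C3(4μF, Q=2μC, V=0.50V), C4(6μF, Q=6μC, V=1.00V)
Op 1: CLOSE 3-4: Q_total=8.00, C_total=10.00, V=0.80; Q3=3.20, Q4=4.80; dissipated=0.300
Op 2: CLOSE 4-2: Q_total=7.80, C_total=8.00, V=0.97; Q4=5.85, Q2=1.95; dissipated=0.367
Op 3: CLOSE 2-1: Q_total=9.95, C_total=3.00, V=3.32; Q2=6.63, Q1=3.32; dissipated=16.450
Op 4: CLOSE 3-1: Q_total=6.52, C_total=5.00, V=1.30; Q3=5.21, Q1=1.30; dissipated=2.533
Final charges: Q1=1.30, Q2=6.63, Q3=5.21, Q4=5.85

Answer: 5.85 μC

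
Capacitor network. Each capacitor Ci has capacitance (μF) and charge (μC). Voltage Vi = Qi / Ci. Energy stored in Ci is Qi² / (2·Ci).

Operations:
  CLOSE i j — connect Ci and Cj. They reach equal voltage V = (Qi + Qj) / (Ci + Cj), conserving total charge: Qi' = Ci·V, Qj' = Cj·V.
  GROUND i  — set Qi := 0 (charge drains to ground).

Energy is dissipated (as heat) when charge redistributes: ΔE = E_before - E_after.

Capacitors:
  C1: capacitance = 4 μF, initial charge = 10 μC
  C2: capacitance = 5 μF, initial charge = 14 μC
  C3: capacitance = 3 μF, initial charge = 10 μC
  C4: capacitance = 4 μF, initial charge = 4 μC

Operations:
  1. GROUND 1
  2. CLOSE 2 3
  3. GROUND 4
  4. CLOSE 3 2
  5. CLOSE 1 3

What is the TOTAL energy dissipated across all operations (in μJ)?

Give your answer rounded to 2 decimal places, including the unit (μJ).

Initial: C1(4μF, Q=10μC, V=2.50V), C2(5μF, Q=14μC, V=2.80V), C3(3μF, Q=10μC, V=3.33V), C4(4μF, Q=4μC, V=1.00V)
Op 1: GROUND 1: Q1=0; energy lost=12.500
Op 2: CLOSE 2-3: Q_total=24.00, C_total=8.00, V=3.00; Q2=15.00, Q3=9.00; dissipated=0.267
Op 3: GROUND 4: Q4=0; energy lost=2.000
Op 4: CLOSE 3-2: Q_total=24.00, C_total=8.00, V=3.00; Q3=9.00, Q2=15.00; dissipated=0.000
Op 5: CLOSE 1-3: Q_total=9.00, C_total=7.00, V=1.29; Q1=5.14, Q3=3.86; dissipated=7.714
Total dissipated: 22.481 μJ

Answer: 22.48 μJ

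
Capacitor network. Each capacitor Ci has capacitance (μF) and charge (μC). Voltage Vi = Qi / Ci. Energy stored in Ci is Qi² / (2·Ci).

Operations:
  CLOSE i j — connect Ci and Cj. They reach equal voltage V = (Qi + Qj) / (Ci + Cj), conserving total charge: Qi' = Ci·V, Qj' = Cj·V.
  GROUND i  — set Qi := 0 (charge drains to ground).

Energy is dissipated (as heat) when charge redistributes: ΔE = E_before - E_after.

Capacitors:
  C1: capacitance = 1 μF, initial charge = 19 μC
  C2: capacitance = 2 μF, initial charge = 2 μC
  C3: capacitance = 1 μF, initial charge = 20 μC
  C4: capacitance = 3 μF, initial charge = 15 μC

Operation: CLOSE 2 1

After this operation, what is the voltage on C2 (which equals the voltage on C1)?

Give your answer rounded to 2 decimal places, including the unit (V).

Initial: C1(1μF, Q=19μC, V=19.00V), C2(2μF, Q=2μC, V=1.00V), C3(1μF, Q=20μC, V=20.00V), C4(3μF, Q=15μC, V=5.00V)
Op 1: CLOSE 2-1: Q_total=21.00, C_total=3.00, V=7.00; Q2=14.00, Q1=7.00; dissipated=108.000

Answer: 7.00 V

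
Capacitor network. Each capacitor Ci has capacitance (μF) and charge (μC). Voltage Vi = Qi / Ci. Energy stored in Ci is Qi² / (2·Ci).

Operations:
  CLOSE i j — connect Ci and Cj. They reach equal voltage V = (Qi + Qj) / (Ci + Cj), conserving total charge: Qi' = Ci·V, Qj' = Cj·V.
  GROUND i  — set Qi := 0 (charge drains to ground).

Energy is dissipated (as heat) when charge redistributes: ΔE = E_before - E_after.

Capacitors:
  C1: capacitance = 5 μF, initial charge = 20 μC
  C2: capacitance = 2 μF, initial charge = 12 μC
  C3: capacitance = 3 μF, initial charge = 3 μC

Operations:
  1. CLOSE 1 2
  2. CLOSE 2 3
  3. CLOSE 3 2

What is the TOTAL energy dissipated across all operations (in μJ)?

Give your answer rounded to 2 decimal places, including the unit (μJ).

Answer: 10.51 μJ

Derivation:
Initial: C1(5μF, Q=20μC, V=4.00V), C2(2μF, Q=12μC, V=6.00V), C3(3μF, Q=3μC, V=1.00V)
Op 1: CLOSE 1-2: Q_total=32.00, C_total=7.00, V=4.57; Q1=22.86, Q2=9.14; dissipated=2.857
Op 2: CLOSE 2-3: Q_total=12.14, C_total=5.00, V=2.43; Q2=4.86, Q3=7.29; dissipated=7.653
Op 3: CLOSE 3-2: Q_total=12.14, C_total=5.00, V=2.43; Q3=7.29, Q2=4.86; dissipated=0.000
Total dissipated: 10.510 μJ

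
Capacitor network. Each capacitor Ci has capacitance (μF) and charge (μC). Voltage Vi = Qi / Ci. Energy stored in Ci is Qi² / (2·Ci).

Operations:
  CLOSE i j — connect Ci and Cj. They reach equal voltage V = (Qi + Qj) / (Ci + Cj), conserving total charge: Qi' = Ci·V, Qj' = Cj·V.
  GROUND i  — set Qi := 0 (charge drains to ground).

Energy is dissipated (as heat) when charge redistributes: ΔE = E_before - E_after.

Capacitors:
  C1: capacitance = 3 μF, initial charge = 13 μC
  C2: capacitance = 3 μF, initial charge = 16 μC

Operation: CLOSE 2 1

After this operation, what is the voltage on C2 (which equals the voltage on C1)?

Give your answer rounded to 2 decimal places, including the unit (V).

Answer: 4.83 V

Derivation:
Initial: C1(3μF, Q=13μC, V=4.33V), C2(3μF, Q=16μC, V=5.33V)
Op 1: CLOSE 2-1: Q_total=29.00, C_total=6.00, V=4.83; Q2=14.50, Q1=14.50; dissipated=0.750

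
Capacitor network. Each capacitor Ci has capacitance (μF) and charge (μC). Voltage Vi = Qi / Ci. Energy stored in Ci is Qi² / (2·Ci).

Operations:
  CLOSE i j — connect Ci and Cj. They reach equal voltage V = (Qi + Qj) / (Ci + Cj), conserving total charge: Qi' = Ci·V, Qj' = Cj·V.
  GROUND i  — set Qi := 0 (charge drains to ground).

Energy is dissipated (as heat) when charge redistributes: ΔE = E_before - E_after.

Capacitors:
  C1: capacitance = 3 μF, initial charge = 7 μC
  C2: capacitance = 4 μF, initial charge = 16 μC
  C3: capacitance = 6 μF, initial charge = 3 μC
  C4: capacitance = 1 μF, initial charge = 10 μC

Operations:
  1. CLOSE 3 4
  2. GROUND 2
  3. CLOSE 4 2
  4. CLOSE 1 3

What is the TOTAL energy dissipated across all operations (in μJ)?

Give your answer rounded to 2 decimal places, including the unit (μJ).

Answer: 72.28 μJ

Derivation:
Initial: C1(3μF, Q=7μC, V=2.33V), C2(4μF, Q=16μC, V=4.00V), C3(6μF, Q=3μC, V=0.50V), C4(1μF, Q=10μC, V=10.00V)
Op 1: CLOSE 3-4: Q_total=13.00, C_total=7.00, V=1.86; Q3=11.14, Q4=1.86; dissipated=38.679
Op 2: GROUND 2: Q2=0; energy lost=32.000
Op 3: CLOSE 4-2: Q_total=1.86, C_total=5.00, V=0.37; Q4=0.37, Q2=1.49; dissipated=1.380
Op 4: CLOSE 1-3: Q_total=18.14, C_total=9.00, V=2.02; Q1=6.05, Q3=12.10; dissipated=0.227
Total dissipated: 72.285 μJ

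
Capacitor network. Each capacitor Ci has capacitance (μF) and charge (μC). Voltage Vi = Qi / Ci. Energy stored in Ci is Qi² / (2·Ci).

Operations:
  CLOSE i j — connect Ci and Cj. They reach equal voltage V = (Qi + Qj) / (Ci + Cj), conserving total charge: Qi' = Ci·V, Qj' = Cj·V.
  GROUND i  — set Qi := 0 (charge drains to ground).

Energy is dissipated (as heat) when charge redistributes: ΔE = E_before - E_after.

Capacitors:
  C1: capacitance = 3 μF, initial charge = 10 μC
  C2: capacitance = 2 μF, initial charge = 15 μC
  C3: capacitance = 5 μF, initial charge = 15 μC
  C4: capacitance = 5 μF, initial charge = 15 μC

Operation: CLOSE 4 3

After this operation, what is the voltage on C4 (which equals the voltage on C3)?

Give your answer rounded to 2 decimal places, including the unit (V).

Answer: 3.00 V

Derivation:
Initial: C1(3μF, Q=10μC, V=3.33V), C2(2μF, Q=15μC, V=7.50V), C3(5μF, Q=15μC, V=3.00V), C4(5μF, Q=15μC, V=3.00V)
Op 1: CLOSE 4-3: Q_total=30.00, C_total=10.00, V=3.00; Q4=15.00, Q3=15.00; dissipated=0.000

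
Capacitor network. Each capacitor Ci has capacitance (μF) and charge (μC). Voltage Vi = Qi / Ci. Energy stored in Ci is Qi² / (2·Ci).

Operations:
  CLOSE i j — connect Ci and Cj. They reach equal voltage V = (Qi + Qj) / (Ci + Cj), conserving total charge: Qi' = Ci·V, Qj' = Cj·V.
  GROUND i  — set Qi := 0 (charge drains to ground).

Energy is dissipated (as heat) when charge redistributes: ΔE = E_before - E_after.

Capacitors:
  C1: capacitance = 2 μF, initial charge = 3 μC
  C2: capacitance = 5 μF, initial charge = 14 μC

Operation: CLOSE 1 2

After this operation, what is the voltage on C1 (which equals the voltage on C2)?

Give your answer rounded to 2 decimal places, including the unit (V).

Initial: C1(2μF, Q=3μC, V=1.50V), C2(5μF, Q=14μC, V=2.80V)
Op 1: CLOSE 1-2: Q_total=17.00, C_total=7.00, V=2.43; Q1=4.86, Q2=12.14; dissipated=1.207

Answer: 2.43 V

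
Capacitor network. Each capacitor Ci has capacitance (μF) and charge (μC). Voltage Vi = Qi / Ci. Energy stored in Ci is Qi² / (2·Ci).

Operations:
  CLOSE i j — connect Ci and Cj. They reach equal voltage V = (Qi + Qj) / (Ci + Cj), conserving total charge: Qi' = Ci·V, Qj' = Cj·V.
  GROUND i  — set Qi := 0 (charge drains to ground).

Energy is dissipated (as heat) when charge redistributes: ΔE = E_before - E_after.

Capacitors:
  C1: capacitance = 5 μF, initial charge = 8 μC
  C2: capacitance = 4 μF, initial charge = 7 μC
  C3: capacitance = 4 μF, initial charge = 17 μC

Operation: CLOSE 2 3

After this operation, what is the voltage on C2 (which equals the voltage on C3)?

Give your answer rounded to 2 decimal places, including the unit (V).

Answer: 3.00 V

Derivation:
Initial: C1(5μF, Q=8μC, V=1.60V), C2(4μF, Q=7μC, V=1.75V), C3(4μF, Q=17μC, V=4.25V)
Op 1: CLOSE 2-3: Q_total=24.00, C_total=8.00, V=3.00; Q2=12.00, Q3=12.00; dissipated=6.250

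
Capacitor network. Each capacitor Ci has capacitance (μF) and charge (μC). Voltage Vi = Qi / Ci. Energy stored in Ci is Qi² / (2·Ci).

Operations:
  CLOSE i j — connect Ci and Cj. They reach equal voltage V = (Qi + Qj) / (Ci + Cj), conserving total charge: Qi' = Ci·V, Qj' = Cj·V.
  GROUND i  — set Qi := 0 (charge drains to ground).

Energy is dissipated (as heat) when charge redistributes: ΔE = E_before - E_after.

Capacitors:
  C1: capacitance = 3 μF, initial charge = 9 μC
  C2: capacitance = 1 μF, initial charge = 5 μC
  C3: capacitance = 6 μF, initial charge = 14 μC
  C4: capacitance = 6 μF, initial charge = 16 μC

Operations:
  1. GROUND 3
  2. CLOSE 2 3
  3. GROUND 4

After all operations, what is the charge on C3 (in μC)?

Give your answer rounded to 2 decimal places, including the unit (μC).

Answer: 4.29 μC

Derivation:
Initial: C1(3μF, Q=9μC, V=3.00V), C2(1μF, Q=5μC, V=5.00V), C3(6μF, Q=14μC, V=2.33V), C4(6μF, Q=16μC, V=2.67V)
Op 1: GROUND 3: Q3=0; energy lost=16.333
Op 2: CLOSE 2-3: Q_total=5.00, C_total=7.00, V=0.71; Q2=0.71, Q3=4.29; dissipated=10.714
Op 3: GROUND 4: Q4=0; energy lost=21.333
Final charges: Q1=9.00, Q2=0.71, Q3=4.29, Q4=0.00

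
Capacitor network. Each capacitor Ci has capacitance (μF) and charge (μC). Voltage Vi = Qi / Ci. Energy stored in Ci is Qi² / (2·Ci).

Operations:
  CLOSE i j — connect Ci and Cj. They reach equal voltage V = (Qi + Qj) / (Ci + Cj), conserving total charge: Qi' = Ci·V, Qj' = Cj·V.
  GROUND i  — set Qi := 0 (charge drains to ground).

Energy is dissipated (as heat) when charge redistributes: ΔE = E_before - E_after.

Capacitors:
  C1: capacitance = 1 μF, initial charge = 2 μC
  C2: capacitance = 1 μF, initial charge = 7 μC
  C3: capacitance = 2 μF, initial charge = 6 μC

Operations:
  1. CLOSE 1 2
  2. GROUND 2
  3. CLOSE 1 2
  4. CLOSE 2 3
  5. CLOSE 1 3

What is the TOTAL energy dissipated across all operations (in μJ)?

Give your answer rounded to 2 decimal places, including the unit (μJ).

Answer: 21.71 μJ

Derivation:
Initial: C1(1μF, Q=2μC, V=2.00V), C2(1μF, Q=7μC, V=7.00V), C3(2μF, Q=6μC, V=3.00V)
Op 1: CLOSE 1-2: Q_total=9.00, C_total=2.00, V=4.50; Q1=4.50, Q2=4.50; dissipated=6.250
Op 2: GROUND 2: Q2=0; energy lost=10.125
Op 3: CLOSE 1-2: Q_total=4.50, C_total=2.00, V=2.25; Q1=2.25, Q2=2.25; dissipated=5.062
Op 4: CLOSE 2-3: Q_total=8.25, C_total=3.00, V=2.75; Q2=2.75, Q3=5.50; dissipated=0.188
Op 5: CLOSE 1-3: Q_total=7.75, C_total=3.00, V=2.58; Q1=2.58, Q3=5.17; dissipated=0.083
Total dissipated: 21.708 μJ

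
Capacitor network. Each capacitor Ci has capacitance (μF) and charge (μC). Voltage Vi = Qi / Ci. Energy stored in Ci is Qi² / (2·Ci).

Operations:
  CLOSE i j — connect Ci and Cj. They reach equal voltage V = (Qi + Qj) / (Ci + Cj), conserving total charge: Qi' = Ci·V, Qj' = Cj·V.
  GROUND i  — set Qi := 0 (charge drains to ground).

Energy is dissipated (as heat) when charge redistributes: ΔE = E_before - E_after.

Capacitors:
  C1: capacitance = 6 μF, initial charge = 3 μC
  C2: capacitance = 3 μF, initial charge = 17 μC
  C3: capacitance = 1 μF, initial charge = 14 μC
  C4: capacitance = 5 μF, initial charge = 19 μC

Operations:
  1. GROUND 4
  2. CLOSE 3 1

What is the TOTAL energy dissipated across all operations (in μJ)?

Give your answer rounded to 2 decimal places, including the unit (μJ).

Initial: C1(6μF, Q=3μC, V=0.50V), C2(3μF, Q=17μC, V=5.67V), C3(1μF, Q=14μC, V=14.00V), C4(5μF, Q=19μC, V=3.80V)
Op 1: GROUND 4: Q4=0; energy lost=36.100
Op 2: CLOSE 3-1: Q_total=17.00, C_total=7.00, V=2.43; Q3=2.43, Q1=14.57; dissipated=78.107
Total dissipated: 114.207 μJ

Answer: 114.21 μJ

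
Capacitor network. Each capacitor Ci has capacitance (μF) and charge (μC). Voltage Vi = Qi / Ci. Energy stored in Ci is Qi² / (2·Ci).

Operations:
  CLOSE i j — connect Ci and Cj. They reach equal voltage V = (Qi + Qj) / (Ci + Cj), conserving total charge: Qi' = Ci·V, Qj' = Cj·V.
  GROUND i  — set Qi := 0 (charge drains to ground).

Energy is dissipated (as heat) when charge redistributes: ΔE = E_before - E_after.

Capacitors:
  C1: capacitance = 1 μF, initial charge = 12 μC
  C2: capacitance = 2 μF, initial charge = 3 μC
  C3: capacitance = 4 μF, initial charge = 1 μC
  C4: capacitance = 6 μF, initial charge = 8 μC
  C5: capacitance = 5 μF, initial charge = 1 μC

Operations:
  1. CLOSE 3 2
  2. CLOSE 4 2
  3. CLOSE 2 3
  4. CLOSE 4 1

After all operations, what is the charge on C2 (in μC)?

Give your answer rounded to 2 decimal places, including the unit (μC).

Answer: 1.67 μC

Derivation:
Initial: C1(1μF, Q=12μC, V=12.00V), C2(2μF, Q=3μC, V=1.50V), C3(4μF, Q=1μC, V=0.25V), C4(6μF, Q=8μC, V=1.33V), C5(5μF, Q=1μC, V=0.20V)
Op 1: CLOSE 3-2: Q_total=4.00, C_total=6.00, V=0.67; Q3=2.67, Q2=1.33; dissipated=1.042
Op 2: CLOSE 4-2: Q_total=9.33, C_total=8.00, V=1.17; Q4=7.00, Q2=2.33; dissipated=0.333
Op 3: CLOSE 2-3: Q_total=5.00, C_total=6.00, V=0.83; Q2=1.67, Q3=3.33; dissipated=0.167
Op 4: CLOSE 4-1: Q_total=19.00, C_total=7.00, V=2.71; Q4=16.29, Q1=2.71; dissipated=50.298
Final charges: Q1=2.71, Q2=1.67, Q3=3.33, Q4=16.29, Q5=1.00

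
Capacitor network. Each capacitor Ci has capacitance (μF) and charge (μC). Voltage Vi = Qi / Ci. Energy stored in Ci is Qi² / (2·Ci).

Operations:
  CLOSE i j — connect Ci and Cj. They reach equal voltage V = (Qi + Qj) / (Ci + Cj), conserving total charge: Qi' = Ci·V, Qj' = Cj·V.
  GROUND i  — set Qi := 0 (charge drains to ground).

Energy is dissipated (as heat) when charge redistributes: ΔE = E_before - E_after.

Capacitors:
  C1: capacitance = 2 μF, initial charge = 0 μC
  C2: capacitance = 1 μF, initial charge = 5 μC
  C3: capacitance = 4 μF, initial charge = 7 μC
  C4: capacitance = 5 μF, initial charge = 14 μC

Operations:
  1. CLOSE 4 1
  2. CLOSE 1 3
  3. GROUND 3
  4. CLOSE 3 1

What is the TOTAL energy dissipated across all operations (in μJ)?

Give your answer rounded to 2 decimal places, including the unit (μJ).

Answer: 14.60 μJ

Derivation:
Initial: C1(2μF, Q=0μC, V=0.00V), C2(1μF, Q=5μC, V=5.00V), C3(4μF, Q=7μC, V=1.75V), C4(5μF, Q=14μC, V=2.80V)
Op 1: CLOSE 4-1: Q_total=14.00, C_total=7.00, V=2.00; Q4=10.00, Q1=4.00; dissipated=5.600
Op 2: CLOSE 1-3: Q_total=11.00, C_total=6.00, V=1.83; Q1=3.67, Q3=7.33; dissipated=0.042
Op 3: GROUND 3: Q3=0; energy lost=6.722
Op 4: CLOSE 3-1: Q_total=3.67, C_total=6.00, V=0.61; Q3=2.44, Q1=1.22; dissipated=2.241
Total dissipated: 14.605 μJ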